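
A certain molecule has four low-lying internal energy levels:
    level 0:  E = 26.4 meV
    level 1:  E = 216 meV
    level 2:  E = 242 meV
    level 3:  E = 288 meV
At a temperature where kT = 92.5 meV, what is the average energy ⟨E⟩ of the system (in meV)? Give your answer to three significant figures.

Eᵢ/kT = 0.28541, 2.3351, 2.6162, 3.1135.
Z = Σ e^(−Eᵢ/kT) = e^(−0.28541) + e^(−2.3351) + e^(−2.6162) + e^(−3.1135) = 0.75171 + 0.096801 + 0.073080 + 0.044445 = 0.96604.
⟨E⟩ = Σ Eᵢ e^(−Eᵢ/kT) / Z = (26.4·0.75171 + 216·0.096801 + 242·0.073080 + 288·0.044445) / 0.96604 = 73.7 meV.

73.7 meV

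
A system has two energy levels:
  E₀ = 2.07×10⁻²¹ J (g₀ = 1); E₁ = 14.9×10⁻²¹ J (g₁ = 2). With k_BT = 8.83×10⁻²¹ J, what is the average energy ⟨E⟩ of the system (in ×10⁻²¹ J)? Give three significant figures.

6.16 ×10⁻²¹ J

Eᵢ/kT = 0.23443, 1.6874.
Z = Σ gᵢe^(−Eᵢ/kT) = 1·e^(−0.23443) + 2·e^(−1.6874) = 0.79102 + 0.37000 = 1.1610.
⟨E⟩ = Σ Eᵢ gᵢe^(−Eᵢ/kT) / Z = (2.07·0.79102 + 14.9·0.37000) / 1.1610 = 6.16 ×10⁻²¹ J.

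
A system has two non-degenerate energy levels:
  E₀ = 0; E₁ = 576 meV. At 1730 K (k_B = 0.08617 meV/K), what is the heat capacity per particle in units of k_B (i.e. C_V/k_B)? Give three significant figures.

k_BT = 0.08617 × 1730 K = 149.07 meV.
Eᵢ/kT = 0, 3.8640.
Z = Σ e^(−Eᵢ/kT) = e^(−0) + e^(−3.8640) = 1.0000 + 0.020984 = 1.0210.
⟨E⟩ = 11.838 meV, ⟨E²⟩ = 6818.8 meV².
C_V/k_B = (⟨E²⟩ − ⟨E⟩²)/(kT)² = (6818.8 − 140.14)/22222 = 0.301.

0.301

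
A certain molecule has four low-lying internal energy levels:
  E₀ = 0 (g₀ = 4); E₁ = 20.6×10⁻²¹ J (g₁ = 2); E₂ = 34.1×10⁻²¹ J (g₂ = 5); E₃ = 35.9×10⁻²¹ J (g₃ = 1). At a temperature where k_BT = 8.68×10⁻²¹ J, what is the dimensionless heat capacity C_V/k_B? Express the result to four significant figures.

Eᵢ/kT = 0, 2.37327, 3.92857, 4.13594.
Z = Σ gᵢe^(−Eᵢ/kT) = 4·e^(−0) + 2·e^(−2.37327) + 5·e^(−3.92857) + 1·e^(−4.13594) = 4.00000 + 0.186351 + 0.0983589 + 0.0159876 = 4.30070.
⟨E⟩ = 1.80594, ⟨E²⟩ = 49.7727.
C_V/k_B = (⟨E²⟩ − ⟨E⟩²)/(kT)² = (49.7727 − 3.26142)/75.3424 = 0.6173.

0.6173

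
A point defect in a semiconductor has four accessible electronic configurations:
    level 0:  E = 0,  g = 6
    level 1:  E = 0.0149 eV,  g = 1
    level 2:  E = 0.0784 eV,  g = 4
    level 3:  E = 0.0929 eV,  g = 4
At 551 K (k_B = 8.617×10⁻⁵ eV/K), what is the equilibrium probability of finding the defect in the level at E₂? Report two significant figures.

0.095

k_BT = 8.617×10⁻⁵ × 551 K = 0.04748 eV.
Eᵢ/kT = 0, 0.3138, 1.651, 1.957.
Z = Σ gᵢe^(−Eᵢ/kT) = 6·e^(−0) + 1·e^(−0.3138) + 4·e^(−1.651) + 4·e^(−1.957) = 6.000 + 0.7307 + 0.7674 + 0.5651 = 8.063.
P₂ = g₂ e^(−E₂/kT) / Z = 0.7674/8.063 = 0.095.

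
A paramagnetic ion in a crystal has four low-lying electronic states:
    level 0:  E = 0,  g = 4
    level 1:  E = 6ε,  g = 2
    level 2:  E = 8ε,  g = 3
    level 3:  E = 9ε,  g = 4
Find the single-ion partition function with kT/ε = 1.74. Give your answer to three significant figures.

Z = 4.12

Eᵢ/kT = 0, 3.4483, 4.5977, 5.1724.
Z = Σ gᵢe^(−Eᵢ/kT) = 4·e^(−0) + 2·e^(−3.4483) + 3·e^(−4.5977) + 4·e^(−5.1724) = 4.0000 + 0.063599 + 0.030225 + 0.022684 = 4.1165.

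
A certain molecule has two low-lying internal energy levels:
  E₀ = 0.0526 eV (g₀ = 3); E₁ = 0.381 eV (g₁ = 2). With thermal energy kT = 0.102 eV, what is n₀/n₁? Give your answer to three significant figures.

n₀/n₁ = (g₀/g₁) exp[−(E₀−E₁)/kT] = (3/2) × exp(−(-0.3284 eV)/(0.102 eV)) = (3/2) × exp(3.2196) = 37.5.

37.5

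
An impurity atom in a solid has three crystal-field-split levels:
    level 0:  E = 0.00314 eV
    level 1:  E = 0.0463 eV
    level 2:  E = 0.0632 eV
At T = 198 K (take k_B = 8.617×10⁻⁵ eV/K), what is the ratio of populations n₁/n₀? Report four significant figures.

k_BT = 8.617×10⁻⁵ × 198 K = 0.0170617 eV.
n₁/n₀ = exp[−(E₁−E₀)/kT] = exp(−(0.04316 eV)/(0.0170617 eV)) = exp(-2.52964) = 0.07969.

0.07969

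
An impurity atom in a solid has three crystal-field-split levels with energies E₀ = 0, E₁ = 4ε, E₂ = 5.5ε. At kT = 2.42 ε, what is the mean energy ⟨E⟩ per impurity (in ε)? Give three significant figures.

Eᵢ/kT = 0, 1.6529, 2.2727.
Z = Σ e^(−Eᵢ/kT) = e^(−0) + e^(−1.6529) + e^(−2.2727) = 1.0000 + 0.19149 + 0.10303 = 1.2945.
⟨E⟩ = Σ Eᵢ e^(−Eᵢ/kT) / Z = (0·1.0000 + 4·0.19149 + 5.5·0.10303) / 1.2945 = 1.03 ε.

1.03 ε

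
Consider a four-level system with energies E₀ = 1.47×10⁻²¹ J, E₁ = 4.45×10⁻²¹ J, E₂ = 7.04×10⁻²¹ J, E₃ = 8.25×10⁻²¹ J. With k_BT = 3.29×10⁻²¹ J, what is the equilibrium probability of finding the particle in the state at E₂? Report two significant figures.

Eᵢ/kT = 0.4468, 1.353, 2.140, 2.508.
Z = Σ e^(−Eᵢ/kT) = e^(−0.4468) + e^(−1.353) + e^(−2.140) + e^(−2.508) = 0.6397 + 0.2585 + 0.1177 + 0.08143 = 1.097.
P₂ = e^(−E₂/kT) / Z = 0.1177/1.097 = 0.11.

0.11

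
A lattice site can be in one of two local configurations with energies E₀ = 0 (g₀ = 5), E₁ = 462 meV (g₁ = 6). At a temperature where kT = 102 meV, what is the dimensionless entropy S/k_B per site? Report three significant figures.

Eᵢ/kT = 0, 4.5294.
Z = Σ gᵢe^(−Eᵢ/kT) = 5·e^(−0) + 6·e^(−4.5294) = 5.0000 + 0.064723 = 5.0647.
⟨E⟩ = Σ EᵢPᵢ = 5.9040 meV.
S/k_B = ln Z + ⟨E⟩/kT = ln(5.0647) + 5.9040/102 = 1.6223 + 0.057882 = 1.68.

1.68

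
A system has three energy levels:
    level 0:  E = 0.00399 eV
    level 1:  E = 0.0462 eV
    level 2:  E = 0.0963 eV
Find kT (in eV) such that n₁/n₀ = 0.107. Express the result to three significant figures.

0.0189 eV

n₁/n₀ = exp[−(E₁−E₀)/kT] = 0.107.
⇒ (E₁−E₀)/kT = ln(1/0.107) = ln(9.3458) = 2.2349.
kT = 0.04221 eV / 2.2349 = 0.0189 eV.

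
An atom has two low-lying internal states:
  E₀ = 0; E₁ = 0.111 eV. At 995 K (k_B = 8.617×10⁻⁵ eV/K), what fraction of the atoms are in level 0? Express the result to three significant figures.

0.785

k_BT = 8.617×10⁻⁵ × 995 K = 0.085739 eV.
Eᵢ/kT = 0, 1.2946.
Z = Σ e^(−Eᵢ/kT) = e^(−0) + e^(−1.2946) = 1.0000 + 0.27401 = 1.2740.
P₀ = e^(−E₀/kT) / Z = 1.0000/1.2740 = 0.785.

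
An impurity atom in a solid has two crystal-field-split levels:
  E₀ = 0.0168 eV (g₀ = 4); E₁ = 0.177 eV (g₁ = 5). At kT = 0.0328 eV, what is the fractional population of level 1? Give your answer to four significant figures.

0.009368

Eᵢ/kT = 0.512195, 5.39634.
Z = Σ gᵢe^(−Eᵢ/kT) = 4·e^(−0.512195) + 5·e^(−5.39634) = 2.39672 + 0.0226657 = 2.41939.
P₁ = g₁ e^(−E₁/kT) / Z = 0.0226657/2.41939 = 0.009368.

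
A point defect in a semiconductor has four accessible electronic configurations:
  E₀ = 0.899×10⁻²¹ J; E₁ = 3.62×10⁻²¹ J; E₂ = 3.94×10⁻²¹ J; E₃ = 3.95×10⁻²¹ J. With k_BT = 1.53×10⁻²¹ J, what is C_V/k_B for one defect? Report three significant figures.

0.779

Eᵢ/kT = 0.58758, 2.3660, 2.5752, 2.5817.
Z = Σ e^(−Eᵢ/kT) = e^(−0.58758) + e^(−2.3660) + e^(−2.5752) + e^(−2.5817) = 0.55567 + 0.093855 + 0.076139 + 0.075645 = 0.80131.
⟨E⟩ = 1.7947, ⟨E²⟩ = 5.0433.
C_V/k_B = (⟨E²⟩ − ⟨E⟩²)/(kT)² = (5.0433 − 3.2209)/2.3409 = 0.779.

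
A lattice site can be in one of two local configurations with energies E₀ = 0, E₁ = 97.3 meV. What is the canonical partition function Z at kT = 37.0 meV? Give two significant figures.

Z = 1.1

Eᵢ/kT = 0, 2.630.
Z = Σ e^(−Eᵢ/kT) = e^(−0) + e^(−2.630) = 1.000 + 0.07208 = 1.072.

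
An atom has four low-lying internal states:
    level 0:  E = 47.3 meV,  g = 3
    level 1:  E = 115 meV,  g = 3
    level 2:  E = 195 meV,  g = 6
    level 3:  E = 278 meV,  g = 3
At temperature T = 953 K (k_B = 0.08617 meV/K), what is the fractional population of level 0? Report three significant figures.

0.547

k_BT = 0.08617 × 953 K = 82.120 meV.
Eᵢ/kT = 0.57599, 1.4004, 2.3746, 3.3853.
Z = Σ gᵢe^(−Eᵢ/kT) = 3·e^(−0.57599) + 3·e^(−1.4004) + 6·e^(−2.3746) + 3·e^(−3.3853) = 1.6864 + 0.73950 + 0.55831 + 0.10160 = 3.0858.
P₀ = g₀ e^(−E₀/kT) / Z = 1.6864/3.0858 = 0.547.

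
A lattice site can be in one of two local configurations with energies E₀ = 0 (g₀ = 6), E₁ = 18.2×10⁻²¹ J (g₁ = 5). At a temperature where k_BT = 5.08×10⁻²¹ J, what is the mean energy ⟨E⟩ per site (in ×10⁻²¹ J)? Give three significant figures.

Eᵢ/kT = 0, 3.5827.
Z = Σ gᵢe^(−Eᵢ/kT) = 6·e^(−0) + 5·e^(−3.5827) = 6.0000 + 0.13900 = 6.1390.
⟨E⟩ = Σ Eᵢ gᵢe^(−Eᵢ/kT) / Z = (0·6.0000 + 18.2·0.13900) / 6.1390 = 0.412 ×10⁻²¹ J.

0.412 ×10⁻²¹ J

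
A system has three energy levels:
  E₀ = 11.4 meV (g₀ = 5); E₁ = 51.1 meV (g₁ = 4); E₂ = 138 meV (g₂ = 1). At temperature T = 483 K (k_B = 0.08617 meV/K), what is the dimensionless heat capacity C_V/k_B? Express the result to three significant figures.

0.220

k_BT = 0.08617 × 483 K = 41.620 meV.
Eᵢ/kT = 0.27391, 1.2278, 3.3157.
Z = Σ gᵢe^(−Eᵢ/kT) = 5·e^(−0.27391) + 4·e^(−1.2278) + 1·e^(−3.3157) = 3.8020 + 1.1717 + 0.036309 = 5.0100.
⟨E⟩ = 21.602 meV, ⟨E²⟩ = 847.33 meV².
C_V/k_B = (⟨E²⟩ − ⟨E⟩²)/(kT)² = (847.33 − 466.65)/1732.2 = 0.220.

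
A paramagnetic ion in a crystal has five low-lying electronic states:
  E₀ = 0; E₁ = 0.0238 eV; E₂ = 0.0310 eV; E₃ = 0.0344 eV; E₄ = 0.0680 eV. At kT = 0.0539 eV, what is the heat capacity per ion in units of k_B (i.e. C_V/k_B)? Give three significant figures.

Eᵢ/kT = 0, 0.44156, 0.57514, 0.63822, 1.2616.
Z = Σ e^(−Eᵢ/kT) = e^(−0) + e^(−0.44156) + e^(−0.57514) + e^(−0.63822) + e^(−1.2616) = 1.0000 + 0.64303 + 0.56263 + 0.52823 + 0.28320 = 3.0171.
⟨E⟩ = 0.023259 eV, ⟨E²⟩ = 0.00094114 eV².
C_V/k_B = (⟨E²⟩ − ⟨E⟩²)/(kT)² = (0.00094114 − 0.00054098)/0.0029052 = 0.138.

0.138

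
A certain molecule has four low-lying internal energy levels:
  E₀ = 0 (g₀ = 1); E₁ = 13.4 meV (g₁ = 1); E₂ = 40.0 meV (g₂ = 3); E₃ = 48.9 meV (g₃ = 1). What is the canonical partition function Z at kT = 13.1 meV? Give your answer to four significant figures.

Eᵢ/kT = 0, 1.02290, 3.05344, 3.73282.
Z = Σ gᵢe^(−Eᵢ/kT) = 1·e^(−0) + 1·e^(−1.02290) + 3·e^(−3.05344) + 1·e^(−3.73282) = 1.00000 + 0.359551 + 0.141589 + 0.0239253 = 1.52507.

Z = 1.525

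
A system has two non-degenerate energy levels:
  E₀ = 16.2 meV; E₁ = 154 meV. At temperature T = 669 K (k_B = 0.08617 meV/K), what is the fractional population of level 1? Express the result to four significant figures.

0.08391

k_BT = 0.08617 × 669 K = 57.6477 meV.
Eᵢ/kT = 0.281017, 2.67140.
Z = Σ e^(−Eᵢ/kT) = e^(−0.281017) + e^(−2.67140) = 0.755016 + 0.0691553 = 0.824171.
P₁ = e^(−E₁/kT) / Z = 0.0691553/0.824171 = 0.08391.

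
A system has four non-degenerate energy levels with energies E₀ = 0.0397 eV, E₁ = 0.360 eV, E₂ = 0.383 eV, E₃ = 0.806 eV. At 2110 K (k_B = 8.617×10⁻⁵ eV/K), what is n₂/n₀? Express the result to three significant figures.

0.151

k_BT = 8.617×10⁻⁵ × 2110 K = 0.18182 eV.
n₂/n₀ = exp[−(E₂−E₀)/kT] = exp(−(0.3433 eV)/(0.18182 eV)) = exp(-1.8881) = 0.151.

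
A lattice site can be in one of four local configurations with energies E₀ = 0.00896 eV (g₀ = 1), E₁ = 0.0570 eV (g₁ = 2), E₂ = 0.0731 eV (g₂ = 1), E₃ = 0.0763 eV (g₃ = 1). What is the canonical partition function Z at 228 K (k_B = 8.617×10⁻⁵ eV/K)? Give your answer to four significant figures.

Z = 0.7885

k_BT = 8.617×10⁻⁵ × 228 K = 0.0196468 eV.
Eᵢ/kT = 0.456054, 2.90124, 3.72071, 3.88358.
Z = Σ gᵢe^(−Eᵢ/kT) = 1·e^(−0.456054) + 2·e^(−2.90124) + 1·e^(−3.72071) + 1·e^(−3.88358) = 0.633780 + 0.109910 + 0.0242168 + 0.0205770 = 0.788484.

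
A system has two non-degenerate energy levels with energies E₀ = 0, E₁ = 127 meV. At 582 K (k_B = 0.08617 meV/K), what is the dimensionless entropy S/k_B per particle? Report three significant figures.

0.263

k_BT = 0.08617 × 582 K = 50.151 meV.
Eᵢ/kT = 0, 2.5324.
Z = Σ e^(−Eᵢ/kT) = e^(−0) + e^(−2.5324) = 1.0000 + 0.079468 = 1.0795.
⟨E⟩ = Σ EᵢPᵢ = 9.3492 meV.
S/k_B = ln Z + ⟨E⟩/kT = ln(1.0795) + 9.3492/50.151 = 0.076498 + 0.18642 = 0.263.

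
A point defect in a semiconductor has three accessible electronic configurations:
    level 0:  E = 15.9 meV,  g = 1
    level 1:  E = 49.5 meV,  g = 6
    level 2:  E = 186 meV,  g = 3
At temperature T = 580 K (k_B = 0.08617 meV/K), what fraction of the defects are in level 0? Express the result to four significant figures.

k_BT = 0.08617 × 580 K = 49.9786 meV.
Eᵢ/kT = 0.318136, 0.990424, 3.72159.
Z = Σ gᵢe^(−Eᵢ/kT) = 1·e^(−0.318136) + 6·e^(−0.990424) + 3·e^(−3.72159) = 0.727504 + 2.22852 + 0.0725864 = 3.02861.
P₀ = g₀ e^(−E₀/kT) / Z = 0.727504/3.02861 = 0.2402.

0.2402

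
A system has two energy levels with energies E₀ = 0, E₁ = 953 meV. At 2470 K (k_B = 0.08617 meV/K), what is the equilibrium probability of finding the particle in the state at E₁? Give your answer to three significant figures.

0.0112

k_BT = 0.08617 × 2470 K = 212.84 meV.
Eᵢ/kT = 0, 4.4775.
Z = Σ e^(−Eᵢ/kT) = e^(−0) + e^(−4.4775) = 1.0000 + 0.011362 = 1.0114.
P₁ = e^(−E₁/kT) / Z = 0.011362/1.0114 = 0.0112.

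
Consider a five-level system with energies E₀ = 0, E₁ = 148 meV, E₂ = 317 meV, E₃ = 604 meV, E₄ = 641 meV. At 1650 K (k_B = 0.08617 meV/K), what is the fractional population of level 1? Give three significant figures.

0.238

k_BT = 0.08617 × 1650 K = 142.18 meV.
Eᵢ/kT = 0, 1.0409, 2.2296, 4.2481, 4.5084.
Z = Σ e^(−Eᵢ/kT) = e^(−0) + e^(−1.0409) + e^(−2.2296) + e^(−4.2481) + e^(−4.5084) = 1.0000 + 0.35314 + 0.10757 + 0.014291 + 0.011016 = 1.4860.
P₁ = e^(−E₁/kT) / Z = 0.35314/1.4860 = 0.238.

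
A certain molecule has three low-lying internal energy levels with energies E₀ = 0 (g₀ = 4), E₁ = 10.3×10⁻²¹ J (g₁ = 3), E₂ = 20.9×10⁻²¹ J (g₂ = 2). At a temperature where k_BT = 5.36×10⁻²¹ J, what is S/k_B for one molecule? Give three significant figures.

1.72

Eᵢ/kT = 0, 1.9216, 3.8993.
Z = Σ gᵢe^(−Eᵢ/kT) = 4·e^(−0) + 3·e^(−1.9216) + 2·e^(−3.8993) = 4.0000 + 0.43912 + 0.040512 = 4.4796.
⟨E⟩ = Σ EᵢPᵢ = 1.1987 ×10⁻²¹ J.
S/k_B = ln Z + ⟨E⟩/kT = ln(4.4796) + 1.1987/5.36 = 1.4995 + 0.22364 = 1.72.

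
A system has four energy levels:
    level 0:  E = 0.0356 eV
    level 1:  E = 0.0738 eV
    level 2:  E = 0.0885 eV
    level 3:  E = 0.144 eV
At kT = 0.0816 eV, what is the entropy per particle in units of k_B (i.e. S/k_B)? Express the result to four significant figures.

Eᵢ/kT = 0.436275, 0.904412, 1.08456, 1.76471.
Z = Σ e^(−Eᵢ/kT) = e^(−0.436275) + e^(−0.904412) + e^(−1.08456) + e^(−1.76471) = 0.646440 + 0.404780 + 0.338050 + 0.171236 = 1.56051.
⟨E⟩ = Σ EᵢPᵢ = 0.0688630 eV.
S/k_B = ln Z + ⟨E⟩/kT = ln(1.56051) + 0.0688630/0.0816 = 0.445013 + 0.843909 = 1.289.

1.289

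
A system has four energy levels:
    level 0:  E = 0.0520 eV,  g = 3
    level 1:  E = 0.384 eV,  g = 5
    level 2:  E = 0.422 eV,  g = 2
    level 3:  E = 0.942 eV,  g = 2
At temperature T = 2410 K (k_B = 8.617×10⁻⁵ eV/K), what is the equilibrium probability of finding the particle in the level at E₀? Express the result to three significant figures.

k_BT = 8.617×10⁻⁵ × 2410 K = 0.20767 eV.
Eᵢ/kT = 0.25040, 1.8491, 2.0321, 4.5360.
Z = Σ gᵢe^(−Eᵢ/kT) = 3·e^(−0.25040) + 5·e^(−1.8491) + 2·e^(−2.0321) + 2·e^(−4.5360) = 2.3355 + 0.78689 + 0.26212 + 0.021432 = 3.4059.
P₀ = g₀ e^(−E₀/kT) / Z = 2.3355/3.4059 = 0.686.

0.686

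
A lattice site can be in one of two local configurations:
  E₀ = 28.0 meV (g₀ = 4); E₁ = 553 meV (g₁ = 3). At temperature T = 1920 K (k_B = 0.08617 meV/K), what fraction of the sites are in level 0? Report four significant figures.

k_BT = 0.08617 × 1920 K = 165.446 meV.
Eᵢ/kT = 0.169240, 3.34248.
Z = Σ gᵢe^(−Eᵢ/kT) = 4·e^(−0.169240) + 3·e^(−3.34248) = 3.37722 + 0.106048 = 3.48327.
P₀ = g₀ e^(−E₀/kT) / Z = 3.37722/3.48327 = 0.9696.

0.9696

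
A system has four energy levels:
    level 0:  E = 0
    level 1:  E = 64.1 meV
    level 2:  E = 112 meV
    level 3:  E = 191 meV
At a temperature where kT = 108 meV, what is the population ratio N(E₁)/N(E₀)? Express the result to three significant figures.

n₁/n₀ = exp[−(E₁−E₀)/kT] = exp(−(64.1 meV)/(108 meV)) = exp(-0.59352) = 0.552.

0.552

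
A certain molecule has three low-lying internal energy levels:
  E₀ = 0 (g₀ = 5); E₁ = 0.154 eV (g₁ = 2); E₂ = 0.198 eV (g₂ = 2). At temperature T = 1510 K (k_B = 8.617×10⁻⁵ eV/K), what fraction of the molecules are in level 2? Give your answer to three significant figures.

k_BT = 8.617×10⁻⁵ × 1510 K = 0.13012 eV.
Eᵢ/kT = 0, 1.1835, 1.5217.
Z = Σ gᵢe^(−Eᵢ/kT) = 5·e^(−0) + 2·e^(−1.1835) + 2·e^(−1.5217) = 5.0000 + 0.61241 + 0.43668 = 6.0491.
P₂ = g₂ e^(−E₂/kT) / Z = 0.43668/6.0491 = 0.0722.

0.0722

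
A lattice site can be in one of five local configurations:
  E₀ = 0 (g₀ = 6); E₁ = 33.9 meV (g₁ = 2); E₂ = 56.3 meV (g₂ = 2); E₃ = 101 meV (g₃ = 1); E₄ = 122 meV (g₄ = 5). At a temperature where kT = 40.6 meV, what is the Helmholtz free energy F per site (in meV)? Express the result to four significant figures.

-82.87 meV

Eᵢ/kT = 0, 0.834975, 1.38670, 2.48768, 3.00493.
Z = Σ gᵢe^(−Eᵢ/kT) = 6·e^(−0) + 2·e^(−0.834975) + 2·e^(−1.38670) + 1·e^(−2.48768) + 5·e^(−3.00493) = 6.00000 + 0.867771 + 0.499797 + 0.0831025 + 0.247711 = 7.69838.
F = −kT ln Z = −40.6 × ln(7.69838) = −40.6 × 2.04101 = -82.87 meV.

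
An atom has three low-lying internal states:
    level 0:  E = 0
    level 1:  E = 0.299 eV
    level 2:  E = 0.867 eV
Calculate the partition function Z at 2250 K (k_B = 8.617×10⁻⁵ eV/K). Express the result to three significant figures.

k_BT = 8.617×10⁻⁵ × 2250 K = 0.19388 eV.
Eᵢ/kT = 0, 1.5422, 4.4718.
Z = Σ e^(−Eᵢ/kT) = e^(−0) + e^(−1.5422) + e^(−4.4718) = 1.0000 + 0.21391 + 0.011427 = 1.2253.

Z = 1.23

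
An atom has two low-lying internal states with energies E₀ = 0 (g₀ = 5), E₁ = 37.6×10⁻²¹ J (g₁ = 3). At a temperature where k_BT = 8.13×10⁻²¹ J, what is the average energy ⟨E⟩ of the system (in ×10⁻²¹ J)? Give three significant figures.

0.220 ×10⁻²¹ J

Eᵢ/kT = 0, 4.6248.
Z = Σ gᵢe^(−Eᵢ/kT) = 5·e^(−0) + 3·e^(−4.6248) = 5.0000 + 0.029417 = 5.0294.
⟨E⟩ = Σ Eᵢ gᵢe^(−Eᵢ/kT) / Z = (0·5.0000 + 37.6·0.029417) / 5.0294 = 0.220 ×10⁻²¹ J.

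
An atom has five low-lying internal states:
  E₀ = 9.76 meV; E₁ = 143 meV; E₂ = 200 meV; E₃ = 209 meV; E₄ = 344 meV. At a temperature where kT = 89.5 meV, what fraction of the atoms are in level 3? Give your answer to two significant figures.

Eᵢ/kT = 0.1091, 1.598, 2.235, 2.335, 3.844.
Z = Σ e^(−Eᵢ/kT) = e^(−0.1091) + e^(−1.598) + e^(−2.235) + e^(−2.335) + e^(−3.844) = 0.8966 + 0.2023 + 0.1070 + 0.09681 + 0.02141 = 1.324.
P₃ = e^(−E₃/kT) / Z = 0.09681/1.324 = 0.073.

0.073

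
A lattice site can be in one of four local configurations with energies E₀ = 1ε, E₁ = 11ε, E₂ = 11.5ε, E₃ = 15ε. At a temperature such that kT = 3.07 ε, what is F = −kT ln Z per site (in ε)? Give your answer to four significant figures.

Eᵢ/kT = 0.325733, 3.58306, 3.74593, 4.88599.
Z = Σ e^(−Eᵢ/kT) = e^(−0.325733) + e^(−3.58306) + e^(−3.74593) + e^(−4.88599) = 0.721998 + 0.0277905 + 0.0236137 + 0.00755164 = 0.780954.
F = −kT ln Z = −3.07 × ln(0.780954) = −3.07 × -0.247239 = 0.7590 ε.

0.7590 ε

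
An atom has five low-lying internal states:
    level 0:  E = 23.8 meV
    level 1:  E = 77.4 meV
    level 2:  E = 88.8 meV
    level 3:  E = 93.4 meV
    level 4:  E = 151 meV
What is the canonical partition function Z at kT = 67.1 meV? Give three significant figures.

Z = 1.64

Eᵢ/kT = 0.35469, 1.1535, 1.3234, 1.3920, 2.2504.
Z = Σ e^(−Eᵢ/kT) = e^(−0.35469) + e^(−1.1535) + e^(−1.3234) + e^(−1.3920) + e^(−2.2504) = 0.70139 + 0.31553 + 0.26623 + 0.24858 + 0.10536 = 1.6371.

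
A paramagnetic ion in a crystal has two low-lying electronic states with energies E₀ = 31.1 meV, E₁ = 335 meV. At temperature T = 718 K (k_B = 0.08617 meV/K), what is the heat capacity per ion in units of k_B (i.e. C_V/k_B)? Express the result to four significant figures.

0.1750

k_BT = 0.08617 × 718 K = 61.8701 meV.
Eᵢ/kT = 0.502666, 5.41457.
Z = Σ e^(−Eᵢ/kT) = e^(−0.502666) + e^(−5.41457) = 0.604916 + 0.00445125 = 0.609367.
⟨E⟩ = 33.3199 meV, ⟨E²⟩ = 1779.92 meV².
C_V/k_B = (⟨E²⟩ − ⟨E⟩²)/(kT)² = (1779.92 − 1110.22)/3827.91 = 0.1750.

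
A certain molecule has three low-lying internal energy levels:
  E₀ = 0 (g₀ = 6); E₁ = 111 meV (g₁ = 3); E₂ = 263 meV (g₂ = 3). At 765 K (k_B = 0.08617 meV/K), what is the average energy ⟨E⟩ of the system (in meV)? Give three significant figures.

11.6 meV

k_BT = 0.08617 × 765 K = 65.920 meV.
Eᵢ/kT = 0, 1.6839, 3.9897.
Z = Σ gᵢe^(−Eᵢ/kT) = 6·e^(−0) + 3·e^(−1.6839) + 3·e^(−3.9897) = 6.0000 + 0.55695 + 0.055516 = 6.6125.
⟨E⟩ = Σ Eᵢ gᵢe^(−Eᵢ/kT) / Z = (0·6.0000 + 111·0.55695 + 263·0.055516) / 6.6125 = 11.6 meV.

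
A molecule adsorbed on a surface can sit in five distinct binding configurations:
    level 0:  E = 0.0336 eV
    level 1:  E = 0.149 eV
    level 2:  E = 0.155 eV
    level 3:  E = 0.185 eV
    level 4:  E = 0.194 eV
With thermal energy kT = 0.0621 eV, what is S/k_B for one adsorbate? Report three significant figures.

Eᵢ/kT = 0.54106, 2.3994, 2.4960, 2.9791, 3.1240.
Z = Σ e^(−Eᵢ/kT) = e^(−0.54106) + e^(−2.3994) + e^(−2.4960) + e^(−2.9791) + e^(−3.1240) = 0.58213 + 0.090772 + 0.082414 + 0.050839 + 0.043981 = 0.85014.
⟨E⟩ = Σ EᵢPᵢ = 0.075042 eV.
S/k_B = ln Z + ⟨E⟩/kT = ln(0.85014) + 0.075042/0.0621 = -0.16235 + 1.2084 = 1.05.

1.05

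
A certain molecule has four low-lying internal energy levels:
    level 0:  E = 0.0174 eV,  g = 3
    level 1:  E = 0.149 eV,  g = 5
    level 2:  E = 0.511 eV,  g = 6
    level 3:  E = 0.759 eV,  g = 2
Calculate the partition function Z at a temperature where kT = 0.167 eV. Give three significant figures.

Eᵢ/kT = 0.10419, 0.89222, 3.0599, 4.5449.
Z = Σ gᵢe^(−Eᵢ/kT) = 3·e^(−0.10419) + 5·e^(−0.89222) + 6·e^(−3.0599) + 2·e^(−4.5449) = 2.7032 + 2.0487 + 0.28135 + 0.021242 = 5.0545.

Z = 5.05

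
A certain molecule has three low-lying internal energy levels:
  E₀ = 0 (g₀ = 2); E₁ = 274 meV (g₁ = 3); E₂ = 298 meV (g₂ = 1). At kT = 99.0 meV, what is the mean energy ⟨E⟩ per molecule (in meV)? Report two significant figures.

30 meV

Eᵢ/kT = 0, 2.768, 3.010.
Z = Σ gᵢe^(−Eᵢ/kT) = 2·e^(−0) + 3·e^(−2.768) + 1·e^(−3.010) = 2.000 + 0.1884 + 0.04929 = 2.238.
⟨E⟩ = Σ Eᵢ gᵢe^(−Eᵢ/kT) / Z = (0·2.000 + 274·0.1884 + 298·0.04929) / 2.238 = 30 meV.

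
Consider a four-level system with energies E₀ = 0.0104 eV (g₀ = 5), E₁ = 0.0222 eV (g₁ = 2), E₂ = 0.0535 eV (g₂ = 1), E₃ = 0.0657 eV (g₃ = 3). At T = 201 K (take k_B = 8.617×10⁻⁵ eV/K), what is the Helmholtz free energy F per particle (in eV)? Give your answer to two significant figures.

k_BT = 8.617×10⁻⁵ × 201 K = 0.01732 eV.
Eᵢ/kT = 0.6005, 1.282, 3.089, 3.793.
Z = Σ gᵢe^(−Eᵢ/kT) = 5·e^(−0.6005) + 2·e^(−1.282) + 1·e^(−3.089) + 3·e^(−3.793) = 2.743 + 0.5550 + 0.04555 + 0.06758 = 3.411.
F = −kT ln Z = −0.01732 × ln(3.411) = −0.01732 × 1.227 = -0.021 eV.

-0.021 eV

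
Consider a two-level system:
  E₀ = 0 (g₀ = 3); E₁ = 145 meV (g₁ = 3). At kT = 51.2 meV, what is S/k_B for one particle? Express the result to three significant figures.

1.31

Eᵢ/kT = 0, 2.8320.
Z = Σ gᵢe^(−Eᵢ/kT) = 3·e^(−0) + 3·e^(−2.8320) = 3.0000 + 0.17668 = 3.1767.
⟨E⟩ = Σ EᵢPᵢ = 8.0645 meV.
S/k_B = ln Z + ⟨E⟩/kT = ln(3.1767) + 8.0645/51.2 = 1.1558 + 0.15751 = 1.31.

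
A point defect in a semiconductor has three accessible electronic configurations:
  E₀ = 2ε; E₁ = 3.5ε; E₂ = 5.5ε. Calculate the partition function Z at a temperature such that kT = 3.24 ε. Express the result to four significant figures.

Eᵢ/kT = 0.617284, 1.08025, 1.69753.
Z = Σ e^(−Eᵢ/kT) = e^(−0.617284) + e^(−1.08025) + e^(−1.69753) = 0.539407 + 0.339511 + 0.183135 = 1.06205.

Z = 1.062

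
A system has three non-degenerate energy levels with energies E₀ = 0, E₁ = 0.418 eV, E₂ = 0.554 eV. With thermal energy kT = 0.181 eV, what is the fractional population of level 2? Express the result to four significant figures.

0.04088

Eᵢ/kT = 0, 2.30939, 3.06077.
Z = Σ e^(−Eᵢ/kT) = e^(−0) + e^(−2.30939) + e^(−3.06077) = 1.00000 + 0.0993218 + 0.0468516 = 1.14617.
P₂ = e^(−E₂/kT) / Z = 0.0468516/1.14617 = 0.04088.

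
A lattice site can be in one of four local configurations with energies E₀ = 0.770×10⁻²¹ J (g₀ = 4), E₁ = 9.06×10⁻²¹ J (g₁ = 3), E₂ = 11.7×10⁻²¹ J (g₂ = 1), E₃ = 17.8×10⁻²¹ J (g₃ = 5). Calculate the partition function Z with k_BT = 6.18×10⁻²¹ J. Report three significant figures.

Z = 4.66

Eᵢ/kT = 0.12460, 1.4660, 1.8932, 2.8803.
Z = Σ gᵢe^(−Eᵢ/kT) = 4·e^(−0.12460) + 3·e^(−1.4660) + 1·e^(−1.8932) + 5·e^(−2.8803) = 3.5314 + 0.69254 + 0.15059 + 0.28059 = 4.6551.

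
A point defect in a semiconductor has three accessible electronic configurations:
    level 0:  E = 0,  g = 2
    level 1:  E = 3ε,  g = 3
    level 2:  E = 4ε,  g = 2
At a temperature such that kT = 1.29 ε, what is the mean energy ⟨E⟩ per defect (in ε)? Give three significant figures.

Eᵢ/kT = 0, 2.3256, 3.1008.
Z = Σ gᵢe^(−Eᵢ/kT) = 2·e^(−0) + 3·e^(−2.3256) + 2·e^(−3.1008) = 2.0000 + 0.29317 + 0.090026 = 2.3832.
⟨E⟩ = Σ Eᵢ gᵢe^(−Eᵢ/kT) / Z = (0·2.0000 + 3·0.29317 + 4·0.090026) / 2.3832 = 0.520 ε.

0.520 ε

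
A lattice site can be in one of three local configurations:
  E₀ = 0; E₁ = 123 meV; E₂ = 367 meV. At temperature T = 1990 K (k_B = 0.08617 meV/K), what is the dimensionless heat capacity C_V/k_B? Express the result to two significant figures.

k_BT = 0.08617 × 1990 K = 171.5 meV.
Eᵢ/kT = 0, 0.7172, 2.140.
Z = Σ e^(−Eᵢ/kT) = e^(−0) + e^(−0.7172) + e^(−2.140) = 1.000 + 0.4881 + 0.1177 = 1.606.
⟨E⟩ = 64.28 meV, ⟨E²⟩ = 14470 meV².
C_V/k_B = (⟨E²⟩ − ⟨E⟩²)/(kT)² = (14470 − 4132)/29410 = 0.35.

0.35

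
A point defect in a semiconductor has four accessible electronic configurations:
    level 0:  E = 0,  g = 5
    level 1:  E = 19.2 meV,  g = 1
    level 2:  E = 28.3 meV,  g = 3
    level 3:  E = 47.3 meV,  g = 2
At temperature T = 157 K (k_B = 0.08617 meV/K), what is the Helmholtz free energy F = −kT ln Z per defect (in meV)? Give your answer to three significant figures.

-23.5 meV

k_BT = 0.08617 × 157 K = 13.529 meV.
Eᵢ/kT = 0, 1.4192, 2.0918, 3.4962.
Z = Σ gᵢe^(−Eᵢ/kT) = 5·e^(−0) + 1·e^(−1.4192) + 3·e^(−2.0918) + 2·e^(−3.4962) = 5.0000 + 0.24191 + 0.37039 + 0.060625 = 5.6729.
F = −kT ln Z = −13.529 × ln(5.6729) = −13.529 × 1.7357 = -23.5 meV.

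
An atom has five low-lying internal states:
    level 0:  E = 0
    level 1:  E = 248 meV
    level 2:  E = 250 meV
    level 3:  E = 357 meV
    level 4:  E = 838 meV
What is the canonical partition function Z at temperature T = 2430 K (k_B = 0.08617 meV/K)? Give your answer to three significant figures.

k_BT = 0.08617 × 2430 K = 209.39 meV.
Eᵢ/kT = 0, 1.1844, 1.1939, 1.7050, 4.0021.
Z = Σ e^(−Eᵢ/kT) = e^(−0) + e^(−1.1844) + e^(−1.1939) + e^(−1.7050) + e^(−4.0021) = 1.0000 + 0.30593 + 0.30304 + 0.18177 + 0.018277 = 1.8090.

Z = 1.81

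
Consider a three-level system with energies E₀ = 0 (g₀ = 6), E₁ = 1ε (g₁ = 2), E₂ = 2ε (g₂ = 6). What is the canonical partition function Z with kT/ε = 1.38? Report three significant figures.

Eᵢ/kT = 0, 0.72464, 1.4493.
Z = Σ gᵢe^(−Eᵢ/kT) = 6·e^(−0) + 2·e^(−0.72464) + 6·e^(−1.4493) = 6.0000 + 0.96900 + 1.4084 = 8.3774.

Z = 8.38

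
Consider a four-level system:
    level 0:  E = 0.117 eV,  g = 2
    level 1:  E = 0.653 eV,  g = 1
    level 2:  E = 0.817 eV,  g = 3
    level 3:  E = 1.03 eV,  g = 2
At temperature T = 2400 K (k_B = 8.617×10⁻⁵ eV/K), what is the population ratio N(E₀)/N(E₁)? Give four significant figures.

26.71

k_BT = 8.617×10⁻⁵ × 2400 K = 0.206808 eV.
n₀/n₁ = (g₀/g₁) exp[−(E₀−E₁)/kT] = (2/1) × exp(−(-0.536 eV)/(0.206808 eV)) = (2/1) × exp(2.59178) = 26.71.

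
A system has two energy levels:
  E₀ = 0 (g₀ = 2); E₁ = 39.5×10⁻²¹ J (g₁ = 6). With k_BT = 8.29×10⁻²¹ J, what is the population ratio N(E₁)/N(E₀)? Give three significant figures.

n₁/n₀ = (g₁/g₀) exp[−(E₁−E₀)/kT] = (6/2) × exp(−(39.5 ×10⁻²¹ J)/(8.29 ×10⁻²¹ J)) = (6/2) × exp(-4.7648) = 0.0256.

0.0256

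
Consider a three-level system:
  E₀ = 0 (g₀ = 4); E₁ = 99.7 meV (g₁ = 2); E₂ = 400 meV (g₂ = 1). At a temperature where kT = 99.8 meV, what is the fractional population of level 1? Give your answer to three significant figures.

0.155

Eᵢ/kT = 0, 0.99900, 4.0080.
Z = Σ gᵢe^(−Eᵢ/kT) = 4·e^(−0) + 2·e^(−0.99900) + 1·e^(−4.0080) = 4.0000 + 0.73650 + 0.018170 = 4.7547.
P₁ = g₁ e^(−E₁/kT) / Z = 0.73650/4.7547 = 0.155.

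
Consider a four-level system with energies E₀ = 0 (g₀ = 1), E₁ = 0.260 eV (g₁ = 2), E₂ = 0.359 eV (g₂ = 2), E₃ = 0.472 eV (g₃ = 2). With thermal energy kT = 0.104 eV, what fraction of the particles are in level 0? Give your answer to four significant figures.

0.8007

Eᵢ/kT = 0, 2.50000, 3.45192, 4.53846.
Z = Σ gᵢe^(−Eᵢ/kT) = 1·e^(−0) + 2·e^(−2.50000) + 2·e^(−3.45192) + 2·e^(−4.53846) = 1.00000 + 0.164170 + 0.0633695 + 0.0213797 = 1.24892.
P₀ = g₀ e^(−E₀/kT) / Z = 1.00000/1.24892 = 0.8007.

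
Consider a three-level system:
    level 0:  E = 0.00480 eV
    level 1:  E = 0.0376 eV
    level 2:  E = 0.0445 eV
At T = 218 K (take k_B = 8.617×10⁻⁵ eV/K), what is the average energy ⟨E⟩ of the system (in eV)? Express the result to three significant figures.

k_BT = 8.617×10⁻⁵ × 218 K = 0.018785 eV.
Eᵢ/kT = 0.25552, 2.0016, 2.3689.
Z = Σ e^(−Eᵢ/kT) = e^(−0.25552) + e^(−2.0016) + e^(−2.3689) = 0.77451 + 0.13512 + 0.093584 = 1.0032.
⟨E⟩ = Σ Eᵢ e^(−Eᵢ/kT) / Z = (0.00480·0.77451 + 0.0376·0.13512 + 0.0445·0.093584) / 1.0032 = 0.0129 eV.

0.0129 eV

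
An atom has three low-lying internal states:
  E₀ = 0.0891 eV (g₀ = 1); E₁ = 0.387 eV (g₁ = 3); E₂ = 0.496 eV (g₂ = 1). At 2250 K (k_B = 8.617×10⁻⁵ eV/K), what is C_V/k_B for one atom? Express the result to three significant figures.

0.668

k_BT = 8.617×10⁻⁵ × 2250 K = 0.19388 eV.
Eᵢ/kT = 0.45956, 1.9961, 2.5583.
Z = Σ gᵢe^(−Eᵢ/kT) = 1·e^(−0.45956) + 3·e^(−1.9961) + 1·e^(−2.5583) = 0.63156 + 0.40759 + 0.077436 = 1.1166.
⟨E⟩ = 0.22606 eV, ⟨E²⟩ = 0.076221 eV².
C_V/k_B = (⟨E²⟩ − ⟨E⟩²)/(kT)² = (0.076221 − 0.051103)/0.037589 = 0.668.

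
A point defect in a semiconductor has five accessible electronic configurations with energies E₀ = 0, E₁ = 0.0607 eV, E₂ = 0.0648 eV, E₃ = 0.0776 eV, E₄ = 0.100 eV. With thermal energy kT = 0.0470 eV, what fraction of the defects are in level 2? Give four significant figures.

Eᵢ/kT = 0, 1.29149, 1.37872, 1.65106, 2.12766.
Z = Σ e^(−Eᵢ/kT) = e^(−0) + e^(−1.29149) + e^(−1.37872) + e^(−1.65106) + e^(−2.12766) = 1.00000 + 0.274861 + 0.251901 + 0.191846 + 0.119116 = 1.83772.
P₂ = e^(−E₂/kT) / Z = 0.251901/1.83772 = 0.1371.

0.1371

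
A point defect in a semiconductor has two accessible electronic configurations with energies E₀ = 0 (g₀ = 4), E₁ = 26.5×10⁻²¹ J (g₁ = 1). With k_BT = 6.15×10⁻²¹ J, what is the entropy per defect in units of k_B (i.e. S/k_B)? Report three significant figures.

1.40

Eᵢ/kT = 0, 4.3089.
Z = Σ gᵢe^(−Eᵢ/kT) = 4·e^(−0) + 1·e^(−4.3089) = 4.0000 + 0.013448 = 4.0134.
⟨E⟩ = Σ EᵢPᵢ = 0.088796 ×10⁻²¹ J.
S/k_B = ln Z + ⟨E⟩/kT = ln(4.0134) + 0.088796/6.15 = 1.3896 + 0.014438 = 1.40.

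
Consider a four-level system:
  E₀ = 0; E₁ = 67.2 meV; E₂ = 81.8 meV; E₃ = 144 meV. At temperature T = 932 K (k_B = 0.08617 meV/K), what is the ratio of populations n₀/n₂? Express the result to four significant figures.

2.769

k_BT = 0.08617 × 932 K = 80.3104 meV.
n₀/n₂ = exp[−(E₀−E₂)/kT] = exp(−(-81.8 meV)/(80.3104 meV)) = exp(1.01855) = 2.769.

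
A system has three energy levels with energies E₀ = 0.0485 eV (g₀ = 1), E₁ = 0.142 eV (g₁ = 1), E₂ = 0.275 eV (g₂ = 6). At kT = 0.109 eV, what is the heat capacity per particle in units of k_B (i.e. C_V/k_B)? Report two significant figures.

Eᵢ/kT = 0.4450, 1.303, 2.523.
Z = Σ gᵢe^(−Eᵢ/kT) = 1·e^(−0.4450) + 1·e^(−1.303) + 6·e^(−2.523) = 0.6408 + 0.2717 + 0.4813 = 1.394.
⟨E⟩ = 0.1449 eV, ⟨E²⟩ = 0.03112 eV².
C_V/k_B = (⟨E²⟩ − ⟨E⟩²)/(kT)² = (0.03112 − 0.02100)/0.01188 = 0.85.

0.85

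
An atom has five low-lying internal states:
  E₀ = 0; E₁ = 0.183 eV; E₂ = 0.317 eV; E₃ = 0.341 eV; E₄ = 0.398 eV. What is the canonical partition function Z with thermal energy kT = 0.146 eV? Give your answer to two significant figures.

Z = 1.6

Eᵢ/kT = 0, 1.253, 2.171, 2.336, 2.726.
Z = Σ e^(−Eᵢ/kT) = e^(−0) + e^(−1.253) + e^(−2.171) + e^(−2.336) + e^(−2.726) = 1.000 + 0.2856 + 0.1141 + 0.09671 + 0.06548 = 1.562.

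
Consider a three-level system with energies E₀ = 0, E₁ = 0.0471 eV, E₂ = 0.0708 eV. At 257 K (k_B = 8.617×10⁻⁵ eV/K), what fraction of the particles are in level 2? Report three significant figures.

0.0352

k_BT = 8.617×10⁻⁵ × 257 K = 0.022146 eV.
Eᵢ/kT = 0, 2.1268, 3.1970.
Z = Σ e^(−Eᵢ/kT) = e^(−0) + e^(−2.1268) + e^(−3.1970) = 1.0000 + 0.11922 + 0.040885 = 1.1601.
P₂ = e^(−E₂/kT) / Z = 0.040885/1.1601 = 0.0352.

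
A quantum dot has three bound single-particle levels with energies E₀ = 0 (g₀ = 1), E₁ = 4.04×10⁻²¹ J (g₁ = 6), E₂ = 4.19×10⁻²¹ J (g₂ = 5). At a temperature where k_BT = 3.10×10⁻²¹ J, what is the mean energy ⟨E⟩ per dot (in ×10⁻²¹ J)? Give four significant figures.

3.060 ×10⁻²¹ J

Eᵢ/kT = 0, 1.30323, 1.35161.
Z = Σ gᵢe^(−Eᵢ/kT) = 1·e^(−0) + 6·e^(−1.30323) + 5·e^(−1.35161) = 1.00000 + 1.62992 + 1.29412 = 3.92404.
⟨E⟩ = Σ Eᵢ gᵢe^(−Eᵢ/kT) / Z = (0·1.00000 + 4.04·1.62992 + 4.19·1.29412) / 3.92404 = 3.060 ×10⁻²¹ J.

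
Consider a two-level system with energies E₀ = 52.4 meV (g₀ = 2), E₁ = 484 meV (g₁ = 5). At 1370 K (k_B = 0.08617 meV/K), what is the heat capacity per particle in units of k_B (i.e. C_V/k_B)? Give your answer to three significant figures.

k_BT = 0.08617 × 1370 K = 118.05 meV.
Eᵢ/kT = 0.44388, 4.1000.
Z = Σ gᵢe^(−Eᵢ/kT) = 2·e^(−0.44388) + 5·e^(−4.1000) = 1.2831 + 0.082863 = 1.3660.
⟨E⟩ = 78.580 meV, ⟨E²⟩ = 16789 meV².
C_V/k_B = (⟨E²⟩ − ⟨E⟩²)/(kT)² = (16789 − 6174.8)/13936 = 0.762.

0.762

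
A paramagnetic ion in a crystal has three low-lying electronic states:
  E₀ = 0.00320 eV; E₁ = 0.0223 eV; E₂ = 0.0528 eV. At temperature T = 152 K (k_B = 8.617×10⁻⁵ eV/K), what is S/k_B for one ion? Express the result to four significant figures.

0.5660

k_BT = 8.617×10⁻⁵ × 152 K = 0.0130978 eV.
Eᵢ/kT = 0.244316, 1.70258, 4.03121.
Z = Σ e^(−Eᵢ/kT) = e^(−0.244316) + e^(−1.70258) + e^(−4.03121) = 0.783240 + 0.182213 + 0.0177528 = 0.983206.
⟨E⟩ = Σ EᵢPᵢ = 0.00763529 eV.
S/k_B = ln Z + ⟨E⟩/kT = ln(0.983206) + 0.00763529/0.0130978 = -0.0169366 + 0.582944 = 0.5660.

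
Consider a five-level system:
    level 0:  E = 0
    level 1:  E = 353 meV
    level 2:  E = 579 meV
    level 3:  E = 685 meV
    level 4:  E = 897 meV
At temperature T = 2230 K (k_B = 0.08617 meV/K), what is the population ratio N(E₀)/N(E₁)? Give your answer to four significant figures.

6.278

k_BT = 0.08617 × 2230 K = 192.159 meV.
n₀/n₁ = exp[−(E₀−E₁)/kT] = exp(−(-353 meV)/(192.159 meV)) = exp(1.83702) = 6.278.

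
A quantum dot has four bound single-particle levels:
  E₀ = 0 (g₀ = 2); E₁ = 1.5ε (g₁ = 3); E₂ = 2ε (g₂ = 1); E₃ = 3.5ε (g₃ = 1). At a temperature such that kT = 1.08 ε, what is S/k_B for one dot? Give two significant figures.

Eᵢ/kT = 0, 1.389, 1.852, 3.241.
Z = Σ gᵢe^(−Eᵢ/kT) = 2·e^(−0) + 3·e^(−1.389) + 1·e^(−1.852) + 1·e^(−3.241) = 2.000 + 0.7480 + 0.1569 + 0.03912 = 2.944.
⟨E⟩ = Σ EᵢPᵢ = 0.5342 ε.
S/k_B = ln Z + ⟨E⟩/kT = ln(2.944) + 0.5342/1.08 = 1.080 + 0.4946 = 1.6.

1.6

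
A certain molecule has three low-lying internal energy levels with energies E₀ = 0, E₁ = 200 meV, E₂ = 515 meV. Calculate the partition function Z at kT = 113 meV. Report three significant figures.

Z = 1.18

Eᵢ/kT = 0, 1.7699, 4.5575.
Z = Σ e^(−Eᵢ/kT) = e^(−0) + e^(−1.7699) + e^(−4.5575) = 1.0000 + 0.17035 + 0.010488 = 1.1808.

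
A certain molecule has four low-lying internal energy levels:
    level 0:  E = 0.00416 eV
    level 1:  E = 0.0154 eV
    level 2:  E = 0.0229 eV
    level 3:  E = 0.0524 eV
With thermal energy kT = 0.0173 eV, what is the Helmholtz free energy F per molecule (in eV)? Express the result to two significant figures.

-0.0071 eV

Eᵢ/kT = 0.2405, 0.8902, 1.324, 3.029.
Z = Σ e^(−Eᵢ/kT) = e^(−0.2405) + e^(−0.8902) + e^(−1.324) + e^(−3.029) = 0.7862 + 0.4106 + 0.2661 + 0.04836 = 1.511.
F = −kT ln Z = −0.0173 × ln(1.511) = −0.0173 × 0.4128 = -0.0071 eV.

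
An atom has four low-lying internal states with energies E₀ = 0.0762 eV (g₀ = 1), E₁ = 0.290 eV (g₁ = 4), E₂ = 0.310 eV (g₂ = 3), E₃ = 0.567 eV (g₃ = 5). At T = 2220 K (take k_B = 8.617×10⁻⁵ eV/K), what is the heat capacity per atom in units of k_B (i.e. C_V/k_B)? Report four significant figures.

k_BT = 8.617×10⁻⁵ × 2220 K = 0.191297 eV.
Eᵢ/kT = 0.398333, 1.51597, 1.62052, 2.96398.
Z = Σ gᵢe^(−Eᵢ/kT) = 1·e^(−0.398333) + 4·e^(−1.51597) + 3·e^(−1.62052) + 5·e^(−2.96398) = 0.671438 + 0.878380 + 0.593387 + 0.258065 = 2.40127.
⟨E⟩ = 0.264929 eV, ⟨E²⟩ = 0.0906853 eV².
C_V/k_B = (⟨E²⟩ − ⟨E⟩²)/(kT)² = (0.0906853 − 0.0701874)/0.0365945 = 0.5601.

0.5601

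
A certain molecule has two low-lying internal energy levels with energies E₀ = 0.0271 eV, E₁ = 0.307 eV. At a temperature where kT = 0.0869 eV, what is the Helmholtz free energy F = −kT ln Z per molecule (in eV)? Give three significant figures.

0.0237 eV

Eᵢ/kT = 0.31185, 3.5328.
Z = Σ e^(−Eᵢ/kT) = e^(−0.31185) + e^(−3.5328) = 0.73209 + 0.029223 = 0.76131.
F = −kT ln Z = −0.0869 × ln(0.76131) = −0.0869 × -0.27271 = 0.0237 eV.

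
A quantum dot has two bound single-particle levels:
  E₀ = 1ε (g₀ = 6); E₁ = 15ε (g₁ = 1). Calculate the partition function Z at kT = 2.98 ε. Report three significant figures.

Eᵢ/kT = 0.33557, 5.0336.
Z = Σ gᵢe^(−Eᵢ/kT) = 6·e^(−0.33557) + 1·e^(−5.0336) = 4.2896 + 0.0065153 = 4.2961.

Z = 4.30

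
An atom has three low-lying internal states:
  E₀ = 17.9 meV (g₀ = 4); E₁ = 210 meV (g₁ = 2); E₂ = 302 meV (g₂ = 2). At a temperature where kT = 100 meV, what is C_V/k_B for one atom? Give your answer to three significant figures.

Eᵢ/kT = 0.17900, 2.1000, 3.0200.
Z = Σ gᵢe^(−Eᵢ/kT) = 4·e^(−0.17900) + 2·e^(−2.1000) + 2·e^(−3.0200) = 3.3444 + 0.24491 + 0.097602 = 3.6869.
⟨E⟩ = 38.182 meV, ⟨E²⟩ = 5634.5 meV².
C_V/k_B = (⟨E²⟩ − ⟨E⟩²)/(kT)² = (5634.5 − 1457.9)/10000 = 0.418.

0.418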